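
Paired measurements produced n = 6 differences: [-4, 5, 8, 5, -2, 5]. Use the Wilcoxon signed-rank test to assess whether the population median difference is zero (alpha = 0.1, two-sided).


Step 1: Drop any zero differences (none here) and take |d_i|.
|d| = [4, 5, 8, 5, 2, 5]
Step 2: Midrank |d_i| (ties get averaged ranks).
ranks: |4|->2, |5|->4, |8|->6, |5|->4, |2|->1, |5|->4
Step 3: Attach original signs; sum ranks with positive sign and with negative sign.
W+ = 4 + 6 + 4 + 4 = 18
W- = 2 + 1 = 3
(Check: W+ + W- = 21 should equal n(n+1)/2 = 21.)
Step 4: Test statistic W = min(W+, W-) = 3.
Step 5: Ties in |d|, so use the tie-corrected normal approximation.
        E[W] = n(n+1)/4 = 6*7/4 = 10.5.
        Tie groups: |d|=5 (t=3); sum(t^3 - t) = 24.
        Var[W] = n(n+1)(2n+1)/24 - sum(t^3-t)/48 = 546/24 - 24/48 = 22.25.
        z = (W - E[W]) / sqrt(Var[W]) = (3 - 10.5) / 4.7170 = -1.5900.
        Two-sided p = 2*Phi(z) = 0.111836.
Step 6: alpha = 0.1. fail to reject H0.

W+ = 18, W- = 3, W = min = 3, p = 0.111836, fail to reject H0.


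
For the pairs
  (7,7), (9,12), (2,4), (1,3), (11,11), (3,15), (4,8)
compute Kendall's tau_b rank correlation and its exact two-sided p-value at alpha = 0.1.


Step 1: Enumerate the 21 unordered pairs (i,j) with i<j and classify each by sign(x_j-x_i) * sign(y_j-y_i).
  (1,2):dx=+2,dy=+5->C; (1,3):dx=-5,dy=-3->C; (1,4):dx=-6,dy=-4->C; (1,5):dx=+4,dy=+4->C
  (1,6):dx=-4,dy=+8->D; (1,7):dx=-3,dy=+1->D; (2,3):dx=-7,dy=-8->C; (2,4):dx=-8,dy=-9->C
  (2,5):dx=+2,dy=-1->D; (2,6):dx=-6,dy=+3->D; (2,7):dx=-5,dy=-4->C; (3,4):dx=-1,dy=-1->C
  (3,5):dx=+9,dy=+7->C; (3,6):dx=+1,dy=+11->C; (3,7):dx=+2,dy=+4->C; (4,5):dx=+10,dy=+8->C
  (4,6):dx=+2,dy=+12->C; (4,7):dx=+3,dy=+5->C; (5,6):dx=-8,dy=+4->D; (5,7):dx=-7,dy=-3->C
  (6,7):dx=+1,dy=-7->D
Step 2: C = 15, D = 6, total pairs = 21.
Step 3: tau = (C - D)/(n(n-1)/2) = (15 - 6)/21 = 0.428571.
Step 4: Exact two-sided p-value (enumerate n! = 5040 permutations of y under H0): p = 0.238889.
Step 5: alpha = 0.1. fail to reject H0.

tau_b = 0.4286 (C=15, D=6), p = 0.238889, fail to reject H0.


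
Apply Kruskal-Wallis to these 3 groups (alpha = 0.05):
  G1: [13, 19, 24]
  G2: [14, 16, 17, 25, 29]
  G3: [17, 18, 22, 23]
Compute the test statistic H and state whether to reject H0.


Step 1: Combine all N = 12 observations and assign midranks.
sorted (value, group, rank): (13,G1,1), (14,G2,2), (16,G2,3), (17,G2,4.5), (17,G3,4.5), (18,G3,6), (19,G1,7), (22,G3,8), (23,G3,9), (24,G1,10), (25,G2,11), (29,G2,12)
Step 2: Sum ranks within each group.
R_1 = 18 (n_1 = 3)
R_2 = 32.5 (n_2 = 5)
R_3 = 27.5 (n_3 = 4)
Step 3: H = 12/(N(N+1)) * sum(R_i^2/n_i) - 3(N+1)
     = 12/(12*13) * (18^2/3 + 32.5^2/5 + 27.5^2/4) - 3*13
     = 0.076923 * 508.312 - 39
     = 0.100962.
Step 4: Ties present; correction factor C = 1 - 6/(12^3 - 12) = 0.996503. Corrected H = 0.100962 / 0.996503 = 0.101316.
Step 5: Under H0, H ~ chi^2(2); p-value = 0.950604.
Step 6: alpha = 0.05. fail to reject H0.

H = 0.1013, df = 2, p = 0.950604, fail to reject H0.


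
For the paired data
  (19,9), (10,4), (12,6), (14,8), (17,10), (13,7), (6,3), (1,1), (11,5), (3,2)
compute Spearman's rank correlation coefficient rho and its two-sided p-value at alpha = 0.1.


Step 1: Rank x and y separately (midranks; no ties here).
rank(x): 19->10, 10->4, 12->6, 14->8, 17->9, 13->7, 6->3, 1->1, 11->5, 3->2
rank(y): 9->9, 4->4, 6->6, 8->8, 10->10, 7->7, 3->3, 1->1, 5->5, 2->2
Step 2: d_i = R_x(i) - R_y(i); compute d_i^2.
  (10-9)^2=1, (4-4)^2=0, (6-6)^2=0, (8-8)^2=0, (9-10)^2=1, (7-7)^2=0, (3-3)^2=0, (1-1)^2=0, (5-5)^2=0, (2-2)^2=0
sum(d^2) = 2.
Step 3: rho = 1 - 6*2 / (10*(10^2 - 1)) = 1 - 12/990 = 0.987879.
Step 4: Under H0, t = rho * sqrt((n-2)/(1-rho^2)) = 18.0003 ~ t(8).
Step 5: Two-sided p-value from the t-distribution with 8 df = 0.000000.
Step 6: alpha = 0.1. reject H0.

rho = 0.9879, p = 0.000000, reject H0 at alpha = 0.1.


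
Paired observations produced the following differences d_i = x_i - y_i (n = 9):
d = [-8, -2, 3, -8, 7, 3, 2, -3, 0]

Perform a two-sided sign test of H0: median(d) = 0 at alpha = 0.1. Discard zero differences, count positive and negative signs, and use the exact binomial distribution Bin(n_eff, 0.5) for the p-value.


Step 1: Discard zero differences. Original n = 9; n_eff = number of nonzero differences = 8.
Nonzero differences (with sign): -8, -2, +3, -8, +7, +3, +2, -3
Step 2: Count signs: positive = 4, negative = 4.
Step 3: Under H0: P(positive) = 0.5, so the number of positives S ~ Bin(8, 0.5).
Step 4: Two-sided exact p-value = sum of Bin(8,0.5) probabilities at or below the observed probability = 1.000000.
Step 5: alpha = 0.1. fail to reject H0.

n_eff = 8, pos = 4, neg = 4, p = 1.000000, fail to reject H0.


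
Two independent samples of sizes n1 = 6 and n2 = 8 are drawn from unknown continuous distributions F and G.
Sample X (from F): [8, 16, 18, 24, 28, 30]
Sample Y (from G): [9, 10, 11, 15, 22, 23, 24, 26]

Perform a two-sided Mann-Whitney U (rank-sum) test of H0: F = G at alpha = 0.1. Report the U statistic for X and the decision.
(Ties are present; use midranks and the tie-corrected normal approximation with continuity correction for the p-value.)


Step 1: Combine and sort all 14 observations; assign midranks.
sorted (value, group): (8,X), (9,Y), (10,Y), (11,Y), (15,Y), (16,X), (18,X), (22,Y), (23,Y), (24,X), (24,Y), (26,Y), (28,X), (30,X)
ranks: 8->1, 9->2, 10->3, 11->4, 15->5, 16->6, 18->7, 22->8, 23->9, 24->10.5, 24->10.5, 26->12, 28->13, 30->14
Step 2: Rank sum for X: R1 = 1 + 6 + 7 + 10.5 + 13 + 14 = 51.5.
Step 3: U_X = R1 - n1(n1+1)/2 = 51.5 - 6*7/2 = 51.5 - 21 = 30.5.
       U_Y = n1*n2 - U_X = 48 - 30.5 = 17.5.
Step 4: Ties are present, so use the tie-corrected normal approximation (with continuity correction) for the p-value.
Step 5: p-value = 0.438074; compare to alpha = 0.1. fail to reject H0.

U_X = 30.5, p = 0.438074, fail to reject H0 at alpha = 0.1.


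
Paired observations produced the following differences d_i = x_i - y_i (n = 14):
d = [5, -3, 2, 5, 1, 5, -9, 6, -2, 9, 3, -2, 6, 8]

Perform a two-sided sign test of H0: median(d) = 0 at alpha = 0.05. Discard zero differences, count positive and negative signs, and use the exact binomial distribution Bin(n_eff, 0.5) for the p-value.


Step 1: Discard zero differences. Original n = 14; n_eff = number of nonzero differences = 14.
Nonzero differences (with sign): +5, -3, +2, +5, +1, +5, -9, +6, -2, +9, +3, -2, +6, +8
Step 2: Count signs: positive = 10, negative = 4.
Step 3: Under H0: P(positive) = 0.5, so the number of positives S ~ Bin(14, 0.5).
Step 4: Two-sided exact p-value = sum of Bin(14,0.5) probabilities at or below the observed probability = 0.179565.
Step 5: alpha = 0.05. fail to reject H0.

n_eff = 14, pos = 10, neg = 4, p = 0.179565, fail to reject H0.


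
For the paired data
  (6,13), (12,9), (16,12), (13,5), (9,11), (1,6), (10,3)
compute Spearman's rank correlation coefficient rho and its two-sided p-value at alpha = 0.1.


Step 1: Rank x and y separately (midranks; no ties here).
rank(x): 6->2, 12->5, 16->7, 13->6, 9->3, 1->1, 10->4
rank(y): 13->7, 9->4, 12->6, 5->2, 11->5, 6->3, 3->1
Step 2: d_i = R_x(i) - R_y(i); compute d_i^2.
  (2-7)^2=25, (5-4)^2=1, (7-6)^2=1, (6-2)^2=16, (3-5)^2=4, (1-3)^2=4, (4-1)^2=9
sum(d^2) = 60.
Step 3: rho = 1 - 6*60 / (7*(7^2 - 1)) = 1 - 360/336 = -0.071429.
Step 4: Under H0, t = rho * sqrt((n-2)/(1-rho^2)) = -0.1601 ~ t(5).
Step 5: Two-sided p-value from the t-distribution with 5 df = 0.879048.
Step 6: alpha = 0.1. fail to reject H0.

rho = -0.0714, p = 0.879048, fail to reject H0 at alpha = 0.1.


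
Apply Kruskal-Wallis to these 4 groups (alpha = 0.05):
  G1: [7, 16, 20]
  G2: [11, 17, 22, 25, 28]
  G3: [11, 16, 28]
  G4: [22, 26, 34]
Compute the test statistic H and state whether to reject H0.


Step 1: Combine all N = 14 observations and assign midranks.
sorted (value, group, rank): (7,G1,1), (11,G2,2.5), (11,G3,2.5), (16,G1,4.5), (16,G3,4.5), (17,G2,6), (20,G1,7), (22,G2,8.5), (22,G4,8.5), (25,G2,10), (26,G4,11), (28,G2,12.5), (28,G3,12.5), (34,G4,14)
Step 2: Sum ranks within each group.
R_1 = 12.5 (n_1 = 3)
R_2 = 39.5 (n_2 = 5)
R_3 = 19.5 (n_3 = 3)
R_4 = 33.5 (n_4 = 3)
Step 3: H = 12/(N(N+1)) * sum(R_i^2/n_i) - 3(N+1)
     = 12/(14*15) * (12.5^2/3 + 39.5^2/5 + 19.5^2/3 + 33.5^2/3) - 3*15
     = 0.057143 * 864.967 - 45
     = 4.426667.
Step 4: Ties present; correction factor C = 1 - 24/(14^3 - 14) = 0.991209. Corrected H = 4.426667 / 0.991209 = 4.465928.
Step 5: Under H0, H ~ chi^2(3); p-value = 0.215350.
Step 6: alpha = 0.05. fail to reject H0.

H = 4.4659, df = 3, p = 0.215350, fail to reject H0.


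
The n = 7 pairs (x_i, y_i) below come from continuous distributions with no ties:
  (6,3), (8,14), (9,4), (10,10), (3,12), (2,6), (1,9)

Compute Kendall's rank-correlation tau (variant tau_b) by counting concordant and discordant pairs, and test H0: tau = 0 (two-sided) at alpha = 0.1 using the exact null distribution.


Step 1: Enumerate the 21 unordered pairs (i,j) with i<j and classify each by sign(x_j-x_i) * sign(y_j-y_i).
  (1,2):dx=+2,dy=+11->C; (1,3):dx=+3,dy=+1->C; (1,4):dx=+4,dy=+7->C; (1,5):dx=-3,dy=+9->D
  (1,6):dx=-4,dy=+3->D; (1,7):dx=-5,dy=+6->D; (2,3):dx=+1,dy=-10->D; (2,4):dx=+2,dy=-4->D
  (2,5):dx=-5,dy=-2->C; (2,6):dx=-6,dy=-8->C; (2,7):dx=-7,dy=-5->C; (3,4):dx=+1,dy=+6->C
  (3,5):dx=-6,dy=+8->D; (3,6):dx=-7,dy=+2->D; (3,7):dx=-8,dy=+5->D; (4,5):dx=-7,dy=+2->D
  (4,6):dx=-8,dy=-4->C; (4,7):dx=-9,dy=-1->C; (5,6):dx=-1,dy=-6->C; (5,7):dx=-2,dy=-3->C
  (6,7):dx=-1,dy=+3->D
Step 2: C = 11, D = 10, total pairs = 21.
Step 3: tau = (C - D)/(n(n-1)/2) = (11 - 10)/21 = 0.047619.
Step 4: Exact two-sided p-value (enumerate n! = 5040 permutations of y under H0): p = 1.000000.
Step 5: alpha = 0.1. fail to reject H0.

tau_b = 0.0476 (C=11, D=10), p = 1.000000, fail to reject H0.


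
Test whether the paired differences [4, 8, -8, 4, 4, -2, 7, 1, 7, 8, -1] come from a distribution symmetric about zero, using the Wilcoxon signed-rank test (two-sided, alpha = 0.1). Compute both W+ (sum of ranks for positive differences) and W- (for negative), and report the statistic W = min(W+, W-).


Step 1: Drop any zero differences (none here) and take |d_i|.
|d| = [4, 8, 8, 4, 4, 2, 7, 1, 7, 8, 1]
Step 2: Midrank |d_i| (ties get averaged ranks).
ranks: |4|->5, |8|->10, |8|->10, |4|->5, |4|->5, |2|->3, |7|->7.5, |1|->1.5, |7|->7.5, |8|->10, |1|->1.5
Step 3: Attach original signs; sum ranks with positive sign and with negative sign.
W+ = 5 + 10 + 5 + 5 + 7.5 + 1.5 + 7.5 + 10 = 51.5
W- = 10 + 3 + 1.5 = 14.5
(Check: W+ + W- = 66 should equal n(n+1)/2 = 66.)
Step 4: Test statistic W = min(W+, W-) = 14.5.
Step 5: Ties in |d|, so use the tie-corrected normal approximation.
        E[W] = n(n+1)/4 = 11*12/4 = 33.
        Tie groups: |d|=1 (t=2), |d|=4 (t=3), |d|=7 (t=2), |d|=8 (t=3); sum(t^3 - t) = 60.
        Var[W] = n(n+1)(2n+1)/24 - sum(t^3-t)/48 = 3036/24 - 60/48 = 125.25.
        z = (W - E[W]) / sqrt(Var[W]) = (14.5 - 33) / 11.1915 = -1.6530.
        Two-sided p = 2*Phi(z) = 0.098323.
Step 6: alpha = 0.1. reject H0.

W+ = 51.5, W- = 14.5, W = min = 14.5, p = 0.098323, reject H0.


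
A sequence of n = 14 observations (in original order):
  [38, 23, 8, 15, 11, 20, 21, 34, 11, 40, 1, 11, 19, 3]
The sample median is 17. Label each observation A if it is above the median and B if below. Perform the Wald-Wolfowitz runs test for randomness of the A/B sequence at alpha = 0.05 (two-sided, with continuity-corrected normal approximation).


Step 1: Compute median = 17; label A = above, B = below.
Labels in order: AABBBAAABABBAB  (n_A = 7, n_B = 7)
Step 2: Count runs R = 8.
Step 3: Under H0 (random ordering), E[R] = 2*n_A*n_B/(n_A+n_B) + 1 = 2*7*7/14 + 1 = 8.0000.
        Var[R] = 2*n_A*n_B*(2*n_A*n_B - n_A - n_B) / ((n_A+n_B)^2 * (n_A+n_B-1)) = 8232/2548 = 3.2308.
        SD[R] = 1.7974.
Step 4: R = E[R], so z = 0 with no continuity correction.
Step 5: Two-sided p-value via normal approximation = 2*(1 - Phi(|z|)) = 1.000000.
Step 6: alpha = 0.05. fail to reject H0.

R = 8, z = 0.0000, p = 1.000000, fail to reject H0.


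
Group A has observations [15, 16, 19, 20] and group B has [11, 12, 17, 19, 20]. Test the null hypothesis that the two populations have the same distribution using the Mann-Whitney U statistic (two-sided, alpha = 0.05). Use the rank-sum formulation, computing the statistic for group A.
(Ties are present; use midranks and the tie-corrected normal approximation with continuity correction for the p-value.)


Step 1: Combine and sort all 9 observations; assign midranks.
sorted (value, group): (11,Y), (12,Y), (15,X), (16,X), (17,Y), (19,X), (19,Y), (20,X), (20,Y)
ranks: 11->1, 12->2, 15->3, 16->4, 17->5, 19->6.5, 19->6.5, 20->8.5, 20->8.5
Step 2: Rank sum for X: R1 = 3 + 4 + 6.5 + 8.5 = 22.
Step 3: U_X = R1 - n1(n1+1)/2 = 22 - 4*5/2 = 22 - 10 = 12.
       U_Y = n1*n2 - U_X = 20 - 12 = 8.
Step 4: Ties are present, so use the tie-corrected normal approximation (with continuity correction) for the p-value.
Step 5: p-value = 0.710992; compare to alpha = 0.05. fail to reject H0.

U_X = 12, p = 0.710992, fail to reject H0 at alpha = 0.05.


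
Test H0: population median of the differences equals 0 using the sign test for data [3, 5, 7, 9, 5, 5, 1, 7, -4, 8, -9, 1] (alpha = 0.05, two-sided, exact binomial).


Step 1: Discard zero differences. Original n = 12; n_eff = number of nonzero differences = 12.
Nonzero differences (with sign): +3, +5, +7, +9, +5, +5, +1, +7, -4, +8, -9, +1
Step 2: Count signs: positive = 10, negative = 2.
Step 3: Under H0: P(positive) = 0.5, so the number of positives S ~ Bin(12, 0.5).
Step 4: Two-sided exact p-value = sum of Bin(12,0.5) probabilities at or below the observed probability = 0.038574.
Step 5: alpha = 0.05. reject H0.

n_eff = 12, pos = 10, neg = 2, p = 0.038574, reject H0.


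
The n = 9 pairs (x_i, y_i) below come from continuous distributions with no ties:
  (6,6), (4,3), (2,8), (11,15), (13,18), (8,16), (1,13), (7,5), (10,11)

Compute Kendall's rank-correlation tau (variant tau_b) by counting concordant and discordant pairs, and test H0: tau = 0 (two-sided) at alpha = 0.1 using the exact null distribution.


Step 1: Enumerate the 36 unordered pairs (i,j) with i<j and classify each by sign(x_j-x_i) * sign(y_j-y_i).
  (1,2):dx=-2,dy=-3->C; (1,3):dx=-4,dy=+2->D; (1,4):dx=+5,dy=+9->C; (1,5):dx=+7,dy=+12->C
  (1,6):dx=+2,dy=+10->C; (1,7):dx=-5,dy=+7->D; (1,8):dx=+1,dy=-1->D; (1,9):dx=+4,dy=+5->C
  (2,3):dx=-2,dy=+5->D; (2,4):dx=+7,dy=+12->C; (2,5):dx=+9,dy=+15->C; (2,6):dx=+4,dy=+13->C
  (2,7):dx=-3,dy=+10->D; (2,8):dx=+3,dy=+2->C; (2,9):dx=+6,dy=+8->C; (3,4):dx=+9,dy=+7->C
  (3,5):dx=+11,dy=+10->C; (3,6):dx=+6,dy=+8->C; (3,7):dx=-1,dy=+5->D; (3,8):dx=+5,dy=-3->D
  (3,9):dx=+8,dy=+3->C; (4,5):dx=+2,dy=+3->C; (4,6):dx=-3,dy=+1->D; (4,7):dx=-10,dy=-2->C
  (4,8):dx=-4,dy=-10->C; (4,9):dx=-1,dy=-4->C; (5,6):dx=-5,dy=-2->C; (5,7):dx=-12,dy=-5->C
  (5,8):dx=-6,dy=-13->C; (5,9):dx=-3,dy=-7->C; (6,7):dx=-7,dy=-3->C; (6,8):dx=-1,dy=-11->C
  (6,9):dx=+2,dy=-5->D; (7,8):dx=+6,dy=-8->D; (7,9):dx=+9,dy=-2->D; (8,9):dx=+3,dy=+6->C
Step 2: C = 25, D = 11, total pairs = 36.
Step 3: tau = (C - D)/(n(n-1)/2) = (25 - 11)/36 = 0.388889.
Step 4: Exact two-sided p-value (enumerate n! = 362880 permutations of y under H0): p = 0.180181.
Step 5: alpha = 0.1. fail to reject H0.

tau_b = 0.3889 (C=25, D=11), p = 0.180181, fail to reject H0.


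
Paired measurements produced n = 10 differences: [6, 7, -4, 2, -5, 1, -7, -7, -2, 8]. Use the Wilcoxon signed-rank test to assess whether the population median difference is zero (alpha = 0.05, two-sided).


Step 1: Drop any zero differences (none here) and take |d_i|.
|d| = [6, 7, 4, 2, 5, 1, 7, 7, 2, 8]
Step 2: Midrank |d_i| (ties get averaged ranks).
ranks: |6|->6, |7|->8, |4|->4, |2|->2.5, |5|->5, |1|->1, |7|->8, |7|->8, |2|->2.5, |8|->10
Step 3: Attach original signs; sum ranks with positive sign and with negative sign.
W+ = 6 + 8 + 2.5 + 1 + 10 = 27.5
W- = 4 + 5 + 8 + 8 + 2.5 = 27.5
(Check: W+ + W- = 55 should equal n(n+1)/2 = 55.)
Step 4: Test statistic W = min(W+, W-) = 27.5.
Step 5: Ties in |d|, so use the tie-corrected normal approximation.
        E[W] = n(n+1)/4 = 10*11/4 = 27.5.
        Tie groups: |d|=2 (t=2), |d|=7 (t=3); sum(t^3 - t) = 30.
        Var[W] = n(n+1)(2n+1)/24 - sum(t^3-t)/48 = 2310/24 - 30/48 = 95.625.
        z = (W - E[W]) / sqrt(Var[W]) = (27.5 - 27.5) / 9.7788 = 0.0000.
        Two-sided p = 2*Phi(z) = 1.000000.
Step 6: alpha = 0.05. fail to reject H0.

W+ = 27.5, W- = 27.5, W = min = 27.5, p = 1.000000, fail to reject H0.


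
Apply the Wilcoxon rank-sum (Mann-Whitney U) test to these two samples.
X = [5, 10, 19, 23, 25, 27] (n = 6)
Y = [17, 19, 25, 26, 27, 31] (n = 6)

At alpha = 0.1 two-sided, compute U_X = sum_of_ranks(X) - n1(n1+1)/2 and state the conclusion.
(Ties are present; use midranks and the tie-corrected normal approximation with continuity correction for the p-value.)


Step 1: Combine and sort all 12 observations; assign midranks.
sorted (value, group): (5,X), (10,X), (17,Y), (19,X), (19,Y), (23,X), (25,X), (25,Y), (26,Y), (27,X), (27,Y), (31,Y)
ranks: 5->1, 10->2, 17->3, 19->4.5, 19->4.5, 23->6, 25->7.5, 25->7.5, 26->9, 27->10.5, 27->10.5, 31->12
Step 2: Rank sum for X: R1 = 1 + 2 + 4.5 + 6 + 7.5 + 10.5 = 31.5.
Step 3: U_X = R1 - n1(n1+1)/2 = 31.5 - 6*7/2 = 31.5 - 21 = 10.5.
       U_Y = n1*n2 - U_X = 36 - 10.5 = 25.5.
Step 4: Ties are present, so use the tie-corrected normal approximation (with continuity correction) for the p-value.
Step 5: p-value = 0.259818; compare to alpha = 0.1. fail to reject H0.

U_X = 10.5, p = 0.259818, fail to reject H0 at alpha = 0.1.


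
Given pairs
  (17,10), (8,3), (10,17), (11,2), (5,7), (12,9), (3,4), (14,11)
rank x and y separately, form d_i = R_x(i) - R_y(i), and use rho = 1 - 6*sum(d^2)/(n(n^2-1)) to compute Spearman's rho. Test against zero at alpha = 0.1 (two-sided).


Step 1: Rank x and y separately (midranks; no ties here).
rank(x): 17->8, 8->3, 10->4, 11->5, 5->2, 12->6, 3->1, 14->7
rank(y): 10->6, 3->2, 17->8, 2->1, 7->4, 9->5, 4->3, 11->7
Step 2: d_i = R_x(i) - R_y(i); compute d_i^2.
  (8-6)^2=4, (3-2)^2=1, (4-8)^2=16, (5-1)^2=16, (2-4)^2=4, (6-5)^2=1, (1-3)^2=4, (7-7)^2=0
sum(d^2) = 46.
Step 3: rho = 1 - 6*46 / (8*(8^2 - 1)) = 1 - 276/504 = 0.452381.
Step 4: Under H0, t = rho * sqrt((n-2)/(1-rho^2)) = 1.2425 ~ t(6).
Step 5: Two-sided p-value from the t-distribution with 6 df = 0.260405.
Step 6: alpha = 0.1. fail to reject H0.

rho = 0.4524, p = 0.260405, fail to reject H0 at alpha = 0.1.


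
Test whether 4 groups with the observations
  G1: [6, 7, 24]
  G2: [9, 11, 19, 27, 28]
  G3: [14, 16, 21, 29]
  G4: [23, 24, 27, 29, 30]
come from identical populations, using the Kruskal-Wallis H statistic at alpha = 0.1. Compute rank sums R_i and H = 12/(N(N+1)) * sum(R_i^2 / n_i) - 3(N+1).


Step 1: Combine all N = 17 observations and assign midranks.
sorted (value, group, rank): (6,G1,1), (7,G1,2), (9,G2,3), (11,G2,4), (14,G3,5), (16,G3,6), (19,G2,7), (21,G3,8), (23,G4,9), (24,G1,10.5), (24,G4,10.5), (27,G2,12.5), (27,G4,12.5), (28,G2,14), (29,G3,15.5), (29,G4,15.5), (30,G4,17)
Step 2: Sum ranks within each group.
R_1 = 13.5 (n_1 = 3)
R_2 = 40.5 (n_2 = 5)
R_3 = 34.5 (n_3 = 4)
R_4 = 64.5 (n_4 = 5)
Step 3: H = 12/(N(N+1)) * sum(R_i^2/n_i) - 3(N+1)
     = 12/(17*18) * (13.5^2/3 + 40.5^2/5 + 34.5^2/4 + 64.5^2/5) - 3*18
     = 0.039216 * 1518.41 - 54
     = 5.545588.
Step 4: Ties present; correction factor C = 1 - 18/(17^3 - 17) = 0.996324. Corrected H = 5.545588 / 0.996324 = 5.566052.
Step 5: Under H0, H ~ chi^2(3); p-value = 0.134741.
Step 6: alpha = 0.1. fail to reject H0.

H = 5.5661, df = 3, p = 0.134741, fail to reject H0.


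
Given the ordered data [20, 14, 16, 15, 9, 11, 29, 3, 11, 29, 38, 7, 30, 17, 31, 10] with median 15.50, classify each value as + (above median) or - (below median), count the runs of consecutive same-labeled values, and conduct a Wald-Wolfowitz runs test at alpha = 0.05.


Step 1: Compute median = 15.50; label A = above, B = below.
Labels in order: ABABBBABBAABAAAB  (n_A = 8, n_B = 8)
Step 2: Count runs R = 10.
Step 3: Under H0 (random ordering), E[R] = 2*n_A*n_B/(n_A+n_B) + 1 = 2*8*8/16 + 1 = 9.0000.
        Var[R] = 2*n_A*n_B*(2*n_A*n_B - n_A - n_B) / ((n_A+n_B)^2 * (n_A+n_B-1)) = 14336/3840 = 3.7333.
        SD[R] = 1.9322.
Step 4: Continuity-corrected z = (R - 0.5 - E[R]) / SD[R] = (10 - 0.5 - 9.0000) / 1.9322 = 0.2588.
Step 5: Two-sided p-value via normal approximation = 2*(1 - Phi(|z|)) = 0.795809.
Step 6: alpha = 0.05. fail to reject H0.

R = 10, z = 0.2588, p = 0.795809, fail to reject H0.


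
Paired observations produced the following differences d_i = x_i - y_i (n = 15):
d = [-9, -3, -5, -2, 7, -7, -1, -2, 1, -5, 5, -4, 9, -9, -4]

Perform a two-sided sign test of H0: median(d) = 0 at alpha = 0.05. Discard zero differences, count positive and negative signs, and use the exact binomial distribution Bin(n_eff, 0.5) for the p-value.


Step 1: Discard zero differences. Original n = 15; n_eff = number of nonzero differences = 15.
Nonzero differences (with sign): -9, -3, -5, -2, +7, -7, -1, -2, +1, -5, +5, -4, +9, -9, -4
Step 2: Count signs: positive = 4, negative = 11.
Step 3: Under H0: P(positive) = 0.5, so the number of positives S ~ Bin(15, 0.5).
Step 4: Two-sided exact p-value = sum of Bin(15,0.5) probabilities at or below the observed probability = 0.118469.
Step 5: alpha = 0.05. fail to reject H0.

n_eff = 15, pos = 4, neg = 11, p = 0.118469, fail to reject H0.


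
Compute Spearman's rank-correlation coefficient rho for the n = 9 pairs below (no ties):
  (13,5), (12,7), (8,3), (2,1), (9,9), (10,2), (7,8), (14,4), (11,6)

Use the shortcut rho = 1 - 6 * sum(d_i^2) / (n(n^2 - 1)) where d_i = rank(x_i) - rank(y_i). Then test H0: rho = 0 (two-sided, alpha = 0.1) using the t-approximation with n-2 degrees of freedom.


Step 1: Rank x and y separately (midranks; no ties here).
rank(x): 13->8, 12->7, 8->3, 2->1, 9->4, 10->5, 7->2, 14->9, 11->6
rank(y): 5->5, 7->7, 3->3, 1->1, 9->9, 2->2, 8->8, 4->4, 6->6
Step 2: d_i = R_x(i) - R_y(i); compute d_i^2.
  (8-5)^2=9, (7-7)^2=0, (3-3)^2=0, (1-1)^2=0, (4-9)^2=25, (5-2)^2=9, (2-8)^2=36, (9-4)^2=25, (6-6)^2=0
sum(d^2) = 104.
Step 3: rho = 1 - 6*104 / (9*(9^2 - 1)) = 1 - 624/720 = 0.133333.
Step 4: Under H0, t = rho * sqrt((n-2)/(1-rho^2)) = 0.3559 ~ t(7).
Step 5: Two-sided p-value from the t-distribution with 7 df = 0.732368.
Step 6: alpha = 0.1. fail to reject H0.

rho = 0.1333, p = 0.732368, fail to reject H0 at alpha = 0.1.


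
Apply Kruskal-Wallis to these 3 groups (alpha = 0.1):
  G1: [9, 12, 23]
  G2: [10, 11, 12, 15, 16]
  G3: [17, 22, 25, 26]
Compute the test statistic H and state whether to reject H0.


Step 1: Combine all N = 12 observations and assign midranks.
sorted (value, group, rank): (9,G1,1), (10,G2,2), (11,G2,3), (12,G1,4.5), (12,G2,4.5), (15,G2,6), (16,G2,7), (17,G3,8), (22,G3,9), (23,G1,10), (25,G3,11), (26,G3,12)
Step 2: Sum ranks within each group.
R_1 = 15.5 (n_1 = 3)
R_2 = 22.5 (n_2 = 5)
R_3 = 40 (n_3 = 4)
Step 3: H = 12/(N(N+1)) * sum(R_i^2/n_i) - 3(N+1)
     = 12/(12*13) * (15.5^2/3 + 22.5^2/5 + 40^2/4) - 3*13
     = 0.076923 * 581.333 - 39
     = 5.717949.
Step 4: Ties present; correction factor C = 1 - 6/(12^3 - 12) = 0.996503. Corrected H = 5.717949 / 0.996503 = 5.738012.
Step 5: Under H0, H ~ chi^2(2); p-value = 0.056755.
Step 6: alpha = 0.1. reject H0.

H = 5.7380, df = 2, p = 0.056755, reject H0.


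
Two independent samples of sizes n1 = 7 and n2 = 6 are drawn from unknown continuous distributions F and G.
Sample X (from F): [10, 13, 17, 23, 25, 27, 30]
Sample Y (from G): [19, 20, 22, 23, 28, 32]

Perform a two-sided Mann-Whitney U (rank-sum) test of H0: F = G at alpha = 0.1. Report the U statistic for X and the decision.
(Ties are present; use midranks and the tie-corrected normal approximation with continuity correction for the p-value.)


Step 1: Combine and sort all 13 observations; assign midranks.
sorted (value, group): (10,X), (13,X), (17,X), (19,Y), (20,Y), (22,Y), (23,X), (23,Y), (25,X), (27,X), (28,Y), (30,X), (32,Y)
ranks: 10->1, 13->2, 17->3, 19->4, 20->5, 22->6, 23->7.5, 23->7.5, 25->9, 27->10, 28->11, 30->12, 32->13
Step 2: Rank sum for X: R1 = 1 + 2 + 3 + 7.5 + 9 + 10 + 12 = 44.5.
Step 3: U_X = R1 - n1(n1+1)/2 = 44.5 - 7*8/2 = 44.5 - 28 = 16.5.
       U_Y = n1*n2 - U_X = 42 - 16.5 = 25.5.
Step 4: Ties are present, so use the tie-corrected normal approximation (with continuity correction) for the p-value.
Step 5: p-value = 0.567176; compare to alpha = 0.1. fail to reject H0.

U_X = 16.5, p = 0.567176, fail to reject H0 at alpha = 0.1.


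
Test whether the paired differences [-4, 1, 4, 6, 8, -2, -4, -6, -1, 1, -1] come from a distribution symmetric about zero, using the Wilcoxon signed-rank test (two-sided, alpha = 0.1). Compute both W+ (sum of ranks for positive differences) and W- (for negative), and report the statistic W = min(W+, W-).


Step 1: Drop any zero differences (none here) and take |d_i|.
|d| = [4, 1, 4, 6, 8, 2, 4, 6, 1, 1, 1]
Step 2: Midrank |d_i| (ties get averaged ranks).
ranks: |4|->7, |1|->2.5, |4|->7, |6|->9.5, |8|->11, |2|->5, |4|->7, |6|->9.5, |1|->2.5, |1|->2.5, |1|->2.5
Step 3: Attach original signs; sum ranks with positive sign and with negative sign.
W+ = 2.5 + 7 + 9.5 + 11 + 2.5 = 32.5
W- = 7 + 5 + 7 + 9.5 + 2.5 + 2.5 = 33.5
(Check: W+ + W- = 66 should equal n(n+1)/2 = 66.)
Step 4: Test statistic W = min(W+, W-) = 32.5.
Step 5: Ties in |d|, so use the tie-corrected normal approximation.
        E[W] = n(n+1)/4 = 11*12/4 = 33.
        Tie groups: |d|=1 (t=4), |d|=4 (t=3), |d|=6 (t=2); sum(t^3 - t) = 90.
        Var[W] = n(n+1)(2n+1)/24 - sum(t^3-t)/48 = 3036/24 - 90/48 = 124.625.
        z = (W - E[W]) / sqrt(Var[W]) = (32.5 - 33) / 11.1636 = -0.0448.
        Two-sided p = 2*Phi(z) = 0.964276.
Step 6: alpha = 0.1. fail to reject H0.

W+ = 32.5, W- = 33.5, W = min = 32.5, p = 0.964276, fail to reject H0.


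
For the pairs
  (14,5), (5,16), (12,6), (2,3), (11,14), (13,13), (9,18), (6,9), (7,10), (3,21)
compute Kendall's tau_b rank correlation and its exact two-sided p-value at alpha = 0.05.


Step 1: Enumerate the 45 unordered pairs (i,j) with i<j and classify each by sign(x_j-x_i) * sign(y_j-y_i).
  (1,2):dx=-9,dy=+11->D; (1,3):dx=-2,dy=+1->D; (1,4):dx=-12,dy=-2->C; (1,5):dx=-3,dy=+9->D
  (1,6):dx=-1,dy=+8->D; (1,7):dx=-5,dy=+13->D; (1,8):dx=-8,dy=+4->D; (1,9):dx=-7,dy=+5->D
  (1,10):dx=-11,dy=+16->D; (2,3):dx=+7,dy=-10->D; (2,4):dx=-3,dy=-13->C; (2,5):dx=+6,dy=-2->D
  (2,6):dx=+8,dy=-3->D; (2,7):dx=+4,dy=+2->C; (2,8):dx=+1,dy=-7->D; (2,9):dx=+2,dy=-6->D
  (2,10):dx=-2,dy=+5->D; (3,4):dx=-10,dy=-3->C; (3,5):dx=-1,dy=+8->D; (3,6):dx=+1,dy=+7->C
  (3,7):dx=-3,dy=+12->D; (3,8):dx=-6,dy=+3->D; (3,9):dx=-5,dy=+4->D; (3,10):dx=-9,dy=+15->D
  (4,5):dx=+9,dy=+11->C; (4,6):dx=+11,dy=+10->C; (4,7):dx=+7,dy=+15->C; (4,8):dx=+4,dy=+6->C
  (4,9):dx=+5,dy=+7->C; (4,10):dx=+1,dy=+18->C; (5,6):dx=+2,dy=-1->D; (5,7):dx=-2,dy=+4->D
  (5,8):dx=-5,dy=-5->C; (5,9):dx=-4,dy=-4->C; (5,10):dx=-8,dy=+7->D; (6,7):dx=-4,dy=+5->D
  (6,8):dx=-7,dy=-4->C; (6,9):dx=-6,dy=-3->C; (6,10):dx=-10,dy=+8->D; (7,8):dx=-3,dy=-9->C
  (7,9):dx=-2,dy=-8->C; (7,10):dx=-6,dy=+3->D; (8,9):dx=+1,dy=+1->C; (8,10):dx=-3,dy=+12->D
  (9,10):dx=-4,dy=+11->D
Step 2: C = 18, D = 27, total pairs = 45.
Step 3: tau = (C - D)/(n(n-1)/2) = (18 - 27)/45 = -0.200000.
Step 4: Exact two-sided p-value (enumerate n! = 3628800 permutations of y under H0): p = 0.484313.
Step 5: alpha = 0.05. fail to reject H0.

tau_b = -0.2000 (C=18, D=27), p = 0.484313, fail to reject H0.


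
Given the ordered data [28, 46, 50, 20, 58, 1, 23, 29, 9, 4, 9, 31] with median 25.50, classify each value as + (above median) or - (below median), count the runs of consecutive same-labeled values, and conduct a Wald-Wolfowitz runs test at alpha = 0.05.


Step 1: Compute median = 25.50; label A = above, B = below.
Labels in order: AAABABBABBBA  (n_A = 6, n_B = 6)
Step 2: Count runs R = 7.
Step 3: Under H0 (random ordering), E[R] = 2*n_A*n_B/(n_A+n_B) + 1 = 2*6*6/12 + 1 = 7.0000.
        Var[R] = 2*n_A*n_B*(2*n_A*n_B - n_A - n_B) / ((n_A+n_B)^2 * (n_A+n_B-1)) = 4320/1584 = 2.7273.
        SD[R] = 1.6514.
Step 4: R = E[R], so z = 0 with no continuity correction.
Step 5: Two-sided p-value via normal approximation = 2*(1 - Phi(|z|)) = 1.000000.
Step 6: alpha = 0.05. fail to reject H0.

R = 7, z = 0.0000, p = 1.000000, fail to reject H0.


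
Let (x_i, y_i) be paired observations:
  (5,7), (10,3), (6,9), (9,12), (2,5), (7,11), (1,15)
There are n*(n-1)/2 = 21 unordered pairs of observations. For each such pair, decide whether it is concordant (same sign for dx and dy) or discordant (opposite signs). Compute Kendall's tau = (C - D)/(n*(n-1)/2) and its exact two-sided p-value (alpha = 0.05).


Step 1: Enumerate the 21 unordered pairs (i,j) with i<j and classify each by sign(x_j-x_i) * sign(y_j-y_i).
  (1,2):dx=+5,dy=-4->D; (1,3):dx=+1,dy=+2->C; (1,4):dx=+4,dy=+5->C; (1,5):dx=-3,dy=-2->C
  (1,6):dx=+2,dy=+4->C; (1,7):dx=-4,dy=+8->D; (2,3):dx=-4,dy=+6->D; (2,4):dx=-1,dy=+9->D
  (2,5):dx=-8,dy=+2->D; (2,6):dx=-3,dy=+8->D; (2,7):dx=-9,dy=+12->D; (3,4):dx=+3,dy=+3->C
  (3,5):dx=-4,dy=-4->C; (3,6):dx=+1,dy=+2->C; (3,7):dx=-5,dy=+6->D; (4,5):dx=-7,dy=-7->C
  (4,6):dx=-2,dy=-1->C; (4,7):dx=-8,dy=+3->D; (5,6):dx=+5,dy=+6->C; (5,7):dx=-1,dy=+10->D
  (6,7):dx=-6,dy=+4->D
Step 2: C = 10, D = 11, total pairs = 21.
Step 3: tau = (C - D)/(n(n-1)/2) = (10 - 11)/21 = -0.047619.
Step 4: Exact two-sided p-value (enumerate n! = 5040 permutations of y under H0): p = 1.000000.
Step 5: alpha = 0.05. fail to reject H0.

tau_b = -0.0476 (C=10, D=11), p = 1.000000, fail to reject H0.


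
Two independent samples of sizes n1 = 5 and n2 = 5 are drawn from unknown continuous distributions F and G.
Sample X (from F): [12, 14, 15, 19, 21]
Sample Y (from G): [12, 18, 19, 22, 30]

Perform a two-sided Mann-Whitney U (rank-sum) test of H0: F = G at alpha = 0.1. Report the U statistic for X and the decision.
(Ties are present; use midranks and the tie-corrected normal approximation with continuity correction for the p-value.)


Step 1: Combine and sort all 10 observations; assign midranks.
sorted (value, group): (12,X), (12,Y), (14,X), (15,X), (18,Y), (19,X), (19,Y), (21,X), (22,Y), (30,Y)
ranks: 12->1.5, 12->1.5, 14->3, 15->4, 18->5, 19->6.5, 19->6.5, 21->8, 22->9, 30->10
Step 2: Rank sum for X: R1 = 1.5 + 3 + 4 + 6.5 + 8 = 23.
Step 3: U_X = R1 - n1(n1+1)/2 = 23 - 5*6/2 = 23 - 15 = 8.
       U_Y = n1*n2 - U_X = 25 - 8 = 17.
Step 4: Ties are present, so use the tie-corrected normal approximation (with continuity correction) for the p-value.
Step 5: p-value = 0.400525; compare to alpha = 0.1. fail to reject H0.

U_X = 8, p = 0.400525, fail to reject H0 at alpha = 0.1.


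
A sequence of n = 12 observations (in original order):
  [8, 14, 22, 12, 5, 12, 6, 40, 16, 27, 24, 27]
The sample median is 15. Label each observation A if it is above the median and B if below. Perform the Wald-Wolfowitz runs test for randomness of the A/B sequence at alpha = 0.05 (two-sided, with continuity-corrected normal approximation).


Step 1: Compute median = 15; label A = above, B = below.
Labels in order: BBABBBBAAAAA  (n_A = 6, n_B = 6)
Step 2: Count runs R = 4.
Step 3: Under H0 (random ordering), E[R] = 2*n_A*n_B/(n_A+n_B) + 1 = 2*6*6/12 + 1 = 7.0000.
        Var[R] = 2*n_A*n_B*(2*n_A*n_B - n_A - n_B) / ((n_A+n_B)^2 * (n_A+n_B-1)) = 4320/1584 = 2.7273.
        SD[R] = 1.6514.
Step 4: Continuity-corrected z = (R + 0.5 - E[R]) / SD[R] = (4 + 0.5 - 7.0000) / 1.6514 = -1.5138.
Step 5: Two-sided p-value via normal approximation = 2*(1 - Phi(|z|)) = 0.130070.
Step 6: alpha = 0.05. fail to reject H0.

R = 4, z = -1.5138, p = 0.130070, fail to reject H0.


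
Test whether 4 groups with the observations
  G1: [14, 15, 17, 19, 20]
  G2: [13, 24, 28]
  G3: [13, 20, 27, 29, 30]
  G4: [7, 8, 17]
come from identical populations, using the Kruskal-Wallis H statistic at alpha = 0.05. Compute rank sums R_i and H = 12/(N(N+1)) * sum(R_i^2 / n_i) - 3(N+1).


Step 1: Combine all N = 16 observations and assign midranks.
sorted (value, group, rank): (7,G4,1), (8,G4,2), (13,G2,3.5), (13,G3,3.5), (14,G1,5), (15,G1,6), (17,G1,7.5), (17,G4,7.5), (19,G1,9), (20,G1,10.5), (20,G3,10.5), (24,G2,12), (27,G3,13), (28,G2,14), (29,G3,15), (30,G3,16)
Step 2: Sum ranks within each group.
R_1 = 38 (n_1 = 5)
R_2 = 29.5 (n_2 = 3)
R_3 = 58 (n_3 = 5)
R_4 = 10.5 (n_4 = 3)
Step 3: H = 12/(N(N+1)) * sum(R_i^2/n_i) - 3(N+1)
     = 12/(16*17) * (38^2/5 + 29.5^2/3 + 58^2/5 + 10.5^2/3) - 3*17
     = 0.044118 * 1288.43 - 51
     = 5.842647.
Step 4: Ties present; correction factor C = 1 - 18/(16^3 - 16) = 0.995588. Corrected H = 5.842647 / 0.995588 = 5.868538.
Step 5: Under H0, H ~ chi^2(3); p-value = 0.118184.
Step 6: alpha = 0.05. fail to reject H0.

H = 5.8685, df = 3, p = 0.118184, fail to reject H0.


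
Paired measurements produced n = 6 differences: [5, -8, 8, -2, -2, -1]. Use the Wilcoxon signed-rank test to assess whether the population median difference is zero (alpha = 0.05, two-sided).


Step 1: Drop any zero differences (none here) and take |d_i|.
|d| = [5, 8, 8, 2, 2, 1]
Step 2: Midrank |d_i| (ties get averaged ranks).
ranks: |5|->4, |8|->5.5, |8|->5.5, |2|->2.5, |2|->2.5, |1|->1
Step 3: Attach original signs; sum ranks with positive sign and with negative sign.
W+ = 4 + 5.5 = 9.5
W- = 5.5 + 2.5 + 2.5 + 1 = 11.5
(Check: W+ + W- = 21 should equal n(n+1)/2 = 21.)
Step 4: Test statistic W = min(W+, W-) = 9.5.
Step 5: Ties in |d|, so use the tie-corrected normal approximation.
        E[W] = n(n+1)/4 = 6*7/4 = 10.5.
        Tie groups: |d|=2 (t=2), |d|=8 (t=2); sum(t^3 - t) = 12.
        Var[W] = n(n+1)(2n+1)/24 - sum(t^3-t)/48 = 546/24 - 12/48 = 22.5.
        z = (W - E[W]) / sqrt(Var[W]) = (9.5 - 10.5) / 4.7434 = -0.2108.
        Two-sided p = 2*Phi(z) = 0.833029.
Step 6: alpha = 0.05. fail to reject H0.

W+ = 9.5, W- = 11.5, W = min = 9.5, p = 0.833029, fail to reject H0.


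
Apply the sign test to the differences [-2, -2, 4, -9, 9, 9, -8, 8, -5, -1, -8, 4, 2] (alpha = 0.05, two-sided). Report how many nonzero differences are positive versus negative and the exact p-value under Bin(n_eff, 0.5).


Step 1: Discard zero differences. Original n = 13; n_eff = number of nonzero differences = 13.
Nonzero differences (with sign): -2, -2, +4, -9, +9, +9, -8, +8, -5, -1, -8, +4, +2
Step 2: Count signs: positive = 6, negative = 7.
Step 3: Under H0: P(positive) = 0.5, so the number of positives S ~ Bin(13, 0.5).
Step 4: Two-sided exact p-value = sum of Bin(13,0.5) probabilities at or below the observed probability = 1.000000.
Step 5: alpha = 0.05. fail to reject H0.

n_eff = 13, pos = 6, neg = 7, p = 1.000000, fail to reject H0.


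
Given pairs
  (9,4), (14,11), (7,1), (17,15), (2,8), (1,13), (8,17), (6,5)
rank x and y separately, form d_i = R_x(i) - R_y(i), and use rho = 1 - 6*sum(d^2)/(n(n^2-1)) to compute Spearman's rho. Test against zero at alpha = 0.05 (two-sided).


Step 1: Rank x and y separately (midranks; no ties here).
rank(x): 9->6, 14->7, 7->4, 17->8, 2->2, 1->1, 8->5, 6->3
rank(y): 4->2, 11->5, 1->1, 15->7, 8->4, 13->6, 17->8, 5->3
Step 2: d_i = R_x(i) - R_y(i); compute d_i^2.
  (6-2)^2=16, (7-5)^2=4, (4-1)^2=9, (8-7)^2=1, (2-4)^2=4, (1-6)^2=25, (5-8)^2=9, (3-3)^2=0
sum(d^2) = 68.
Step 3: rho = 1 - 6*68 / (8*(8^2 - 1)) = 1 - 408/504 = 0.190476.
Step 4: Under H0, t = rho * sqrt((n-2)/(1-rho^2)) = 0.4753 ~ t(6).
Step 5: Two-sided p-value from the t-distribution with 6 df = 0.651401.
Step 6: alpha = 0.05. fail to reject H0.

rho = 0.1905, p = 0.651401, fail to reject H0 at alpha = 0.05.


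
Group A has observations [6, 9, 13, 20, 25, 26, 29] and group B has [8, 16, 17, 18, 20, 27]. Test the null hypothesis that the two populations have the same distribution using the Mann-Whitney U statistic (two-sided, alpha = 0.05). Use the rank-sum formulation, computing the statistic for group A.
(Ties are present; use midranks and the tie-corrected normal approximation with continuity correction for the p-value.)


Step 1: Combine and sort all 13 observations; assign midranks.
sorted (value, group): (6,X), (8,Y), (9,X), (13,X), (16,Y), (17,Y), (18,Y), (20,X), (20,Y), (25,X), (26,X), (27,Y), (29,X)
ranks: 6->1, 8->2, 9->3, 13->4, 16->5, 17->6, 18->7, 20->8.5, 20->8.5, 25->10, 26->11, 27->12, 29->13
Step 2: Rank sum for X: R1 = 1 + 3 + 4 + 8.5 + 10 + 11 + 13 = 50.5.
Step 3: U_X = R1 - n1(n1+1)/2 = 50.5 - 7*8/2 = 50.5 - 28 = 22.5.
       U_Y = n1*n2 - U_X = 42 - 22.5 = 19.5.
Step 4: Ties are present, so use the tie-corrected normal approximation (with continuity correction) for the p-value.
Step 5: p-value = 0.886248; compare to alpha = 0.05. fail to reject H0.

U_X = 22.5, p = 0.886248, fail to reject H0 at alpha = 0.05.


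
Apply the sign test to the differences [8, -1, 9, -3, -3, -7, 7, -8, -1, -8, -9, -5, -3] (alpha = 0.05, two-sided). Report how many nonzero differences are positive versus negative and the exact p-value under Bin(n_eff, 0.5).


Step 1: Discard zero differences. Original n = 13; n_eff = number of nonzero differences = 13.
Nonzero differences (with sign): +8, -1, +9, -3, -3, -7, +7, -8, -1, -8, -9, -5, -3
Step 2: Count signs: positive = 3, negative = 10.
Step 3: Under H0: P(positive) = 0.5, so the number of positives S ~ Bin(13, 0.5).
Step 4: Two-sided exact p-value = sum of Bin(13,0.5) probabilities at or below the observed probability = 0.092285.
Step 5: alpha = 0.05. fail to reject H0.

n_eff = 13, pos = 3, neg = 10, p = 0.092285, fail to reject H0.


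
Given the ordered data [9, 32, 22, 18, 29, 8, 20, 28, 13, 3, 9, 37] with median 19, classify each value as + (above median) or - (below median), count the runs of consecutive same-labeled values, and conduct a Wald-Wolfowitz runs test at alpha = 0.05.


Step 1: Compute median = 19; label A = above, B = below.
Labels in order: BAABABAABBBA  (n_A = 6, n_B = 6)
Step 2: Count runs R = 8.
Step 3: Under H0 (random ordering), E[R] = 2*n_A*n_B/(n_A+n_B) + 1 = 2*6*6/12 + 1 = 7.0000.
        Var[R] = 2*n_A*n_B*(2*n_A*n_B - n_A - n_B) / ((n_A+n_B)^2 * (n_A+n_B-1)) = 4320/1584 = 2.7273.
        SD[R] = 1.6514.
Step 4: Continuity-corrected z = (R - 0.5 - E[R]) / SD[R] = (8 - 0.5 - 7.0000) / 1.6514 = 0.3028.
Step 5: Two-sided p-value via normal approximation = 2*(1 - Phi(|z|)) = 0.762069.
Step 6: alpha = 0.05. fail to reject H0.

R = 8, z = 0.3028, p = 0.762069, fail to reject H0.


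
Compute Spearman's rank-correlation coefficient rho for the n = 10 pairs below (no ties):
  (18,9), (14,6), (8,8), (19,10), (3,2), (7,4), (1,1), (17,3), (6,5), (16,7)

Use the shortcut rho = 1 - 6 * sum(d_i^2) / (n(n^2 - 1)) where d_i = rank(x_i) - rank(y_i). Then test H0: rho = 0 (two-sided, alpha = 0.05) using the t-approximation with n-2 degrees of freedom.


Step 1: Rank x and y separately (midranks; no ties here).
rank(x): 18->9, 14->6, 8->5, 19->10, 3->2, 7->4, 1->1, 17->8, 6->3, 16->7
rank(y): 9->9, 6->6, 8->8, 10->10, 2->2, 4->4, 1->1, 3->3, 5->5, 7->7
Step 2: d_i = R_x(i) - R_y(i); compute d_i^2.
  (9-9)^2=0, (6-6)^2=0, (5-8)^2=9, (10-10)^2=0, (2-2)^2=0, (4-4)^2=0, (1-1)^2=0, (8-3)^2=25, (3-5)^2=4, (7-7)^2=0
sum(d^2) = 38.
Step 3: rho = 1 - 6*38 / (10*(10^2 - 1)) = 1 - 228/990 = 0.769697.
Step 4: Under H0, t = rho * sqrt((n-2)/(1-rho^2)) = 3.4101 ~ t(8).
Step 5: Two-sided p-value from the t-distribution with 8 df = 0.009222.
Step 6: alpha = 0.05. reject H0.

rho = 0.7697, p = 0.009222, reject H0 at alpha = 0.05.


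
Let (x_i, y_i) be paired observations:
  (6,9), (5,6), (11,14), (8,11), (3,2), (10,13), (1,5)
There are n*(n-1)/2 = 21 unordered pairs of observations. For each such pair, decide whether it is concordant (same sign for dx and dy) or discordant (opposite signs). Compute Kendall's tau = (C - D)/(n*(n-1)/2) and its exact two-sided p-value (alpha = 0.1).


Step 1: Enumerate the 21 unordered pairs (i,j) with i<j and classify each by sign(x_j-x_i) * sign(y_j-y_i).
  (1,2):dx=-1,dy=-3->C; (1,3):dx=+5,dy=+5->C; (1,4):dx=+2,dy=+2->C; (1,5):dx=-3,dy=-7->C
  (1,6):dx=+4,dy=+4->C; (1,7):dx=-5,dy=-4->C; (2,3):dx=+6,dy=+8->C; (2,4):dx=+3,dy=+5->C
  (2,5):dx=-2,dy=-4->C; (2,6):dx=+5,dy=+7->C; (2,7):dx=-4,dy=-1->C; (3,4):dx=-3,dy=-3->C
  (3,5):dx=-8,dy=-12->C; (3,6):dx=-1,dy=-1->C; (3,7):dx=-10,dy=-9->C; (4,5):dx=-5,dy=-9->C
  (4,6):dx=+2,dy=+2->C; (4,7):dx=-7,dy=-6->C; (5,6):dx=+7,dy=+11->C; (5,7):dx=-2,dy=+3->D
  (6,7):dx=-9,dy=-8->C
Step 2: C = 20, D = 1, total pairs = 21.
Step 3: tau = (C - D)/(n(n-1)/2) = (20 - 1)/21 = 0.904762.
Step 4: Exact two-sided p-value (enumerate n! = 5040 permutations of y under H0): p = 0.002778.
Step 5: alpha = 0.1. reject H0.

tau_b = 0.9048 (C=20, D=1), p = 0.002778, reject H0.
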